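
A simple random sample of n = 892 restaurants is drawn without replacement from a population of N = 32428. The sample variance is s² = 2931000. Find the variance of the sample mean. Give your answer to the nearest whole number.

3195

Under SRS without replacement, Var(ȳ) = (1 − f)·s²/n with f = n/N = 892/32428 = 0.02750709.
Var(ȳ) = (1 − 0.02750709)·2931000/892 = 0.97249291·3285.8744 = 3195.4896.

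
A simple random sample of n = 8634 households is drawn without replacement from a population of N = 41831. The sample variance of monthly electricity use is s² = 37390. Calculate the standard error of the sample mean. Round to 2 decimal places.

Under SRS without replacement, Var(ȳ) = (1 − f)·s²/n with f = n/N = 8634/41831 = 0.20640195.
Var(ȳ) = (1 − 0.20640195)·37390/8634 = 0.79359805·4.3305536 = 3.4367189.
SE(ȳ) = √(3.4367189) = 1.85.

1.85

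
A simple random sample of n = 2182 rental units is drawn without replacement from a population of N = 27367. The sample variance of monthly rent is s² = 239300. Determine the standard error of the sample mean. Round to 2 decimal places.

10.05

Under SRS without replacement, Var(ȳ) = (1 − f)·s²/n with f = n/N = 2182/27367 = 0.07973106.
Var(ȳ) = (1 − 0.07973106)·239300/2182 = 0.92026894·109.67003 = 100.92592.
SE(ȳ) = √(100.92592) = 10.05.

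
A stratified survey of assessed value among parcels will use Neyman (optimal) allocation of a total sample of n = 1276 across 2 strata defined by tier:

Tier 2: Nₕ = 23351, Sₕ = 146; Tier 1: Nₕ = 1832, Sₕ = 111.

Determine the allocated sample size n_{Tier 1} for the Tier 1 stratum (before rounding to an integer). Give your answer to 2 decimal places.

71.83

Neyman allocation: nₕ = n·NₕSₕ / Σⱼ NⱼSⱼ.
Σ NⱼSⱼ = 23351·146 + 1832·111 = 3.612598 × 10^6.
n_{Tier 1} = 1276·1832·111 / (3.612598 × 10^6) = 71.83.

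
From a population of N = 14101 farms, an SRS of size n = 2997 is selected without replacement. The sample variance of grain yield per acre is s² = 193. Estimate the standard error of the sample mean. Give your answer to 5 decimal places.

Under SRS without replacement, Var(ȳ) = (1 − f)·s²/n with f = n/N = 2997/14101 = 0.21253812.
Var(ȳ) = (1 − 0.21253812)·193/2997 = 0.78746188·0.064397731 = 0.050710759.
SE(ȳ) = √(0.050710759) = 0.22519.

0.22519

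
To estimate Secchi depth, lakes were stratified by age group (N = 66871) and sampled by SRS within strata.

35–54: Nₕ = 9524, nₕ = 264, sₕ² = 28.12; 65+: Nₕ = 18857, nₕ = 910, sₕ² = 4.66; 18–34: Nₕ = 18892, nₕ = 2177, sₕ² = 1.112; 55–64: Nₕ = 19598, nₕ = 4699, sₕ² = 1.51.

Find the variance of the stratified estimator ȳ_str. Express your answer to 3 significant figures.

Var(ȳ_str) = Σₕ Wₕ²(1 − fₕ)sₕ²/nₕ with Wₕ = Nₕ/N, N = 66871.
35–54: Wₕ = 0.14242347; term = 0.14242347²·(1 − 0.02771945)·28.12/264 = 0.0021007101.
65+: Wₕ = 0.28199070; term = 0.28199070²·(1 − 0.04825794)·4.66/910 = 3.8755501 × 10^-4.
18–34: Wₕ = 0.28251409; term = 0.28251409²·(1 − 0.11523396)·1.112/2177 = 3.6070739 × 10^-5.
55–64: Wₕ = 0.29307174; term = 0.29307174²·(1 − 0.23976936)·1.51/4699 = 2.0982863 × 10^-5.
Sum = 0.0025453187.

0.00255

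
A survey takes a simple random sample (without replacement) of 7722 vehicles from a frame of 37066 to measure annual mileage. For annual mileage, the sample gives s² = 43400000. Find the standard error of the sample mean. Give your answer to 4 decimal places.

Under SRS without replacement, Var(ȳ) = (1 − f)·s²/n with f = n/N = 7722/37066 = 0.20833109.
Var(ȳ) = (1 − 0.20833109)·43400000/7722 = 0.79166891·5620.3056 = 4449.4213.
SE(ȳ) = √(4449.4213) = 66.7040.

66.7040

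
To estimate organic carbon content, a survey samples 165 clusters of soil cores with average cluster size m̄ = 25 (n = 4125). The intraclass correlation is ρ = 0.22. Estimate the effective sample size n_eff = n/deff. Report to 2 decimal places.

656.85

deff = 1 + (25 − 1)·0.22 = 1 + 5.28 = 6.28.
n_eff = 4125 / 6.28 = 656.85.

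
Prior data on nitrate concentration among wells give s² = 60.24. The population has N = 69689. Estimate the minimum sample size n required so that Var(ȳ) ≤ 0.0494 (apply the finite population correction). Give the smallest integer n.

Without fpc, n₀ = s²/D = 60.24/0.0494 = 1219.4332.
With fpc, (1 − n/N)·s²/n ≤ D requires n ≥ n₀/(1 + n₀/N) = 1219.4332/(1 + 1219.4332/69689) = 1198.4622.
Rounding up, n = 1199.

1199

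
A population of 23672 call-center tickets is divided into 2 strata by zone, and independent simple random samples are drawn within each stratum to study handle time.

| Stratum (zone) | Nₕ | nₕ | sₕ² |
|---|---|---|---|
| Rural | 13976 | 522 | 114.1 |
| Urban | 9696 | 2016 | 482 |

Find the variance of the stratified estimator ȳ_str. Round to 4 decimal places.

0.1051

Var(ȳ_str) = Σₕ Wₕ²(1 − fₕ)sₕ²/nₕ with Wₕ = Nₕ/N, N = 23672.
Rural: Wₕ = 0.59040216; term = 0.59040216²·(1 − 0.03734974)·114.1/522 = 0.073346527.
Urban: Wₕ = 0.40959784; term = 0.40959784²·(1 − 0.20792079)·482/2016 = 0.031771699.
Sum = 0.10511823.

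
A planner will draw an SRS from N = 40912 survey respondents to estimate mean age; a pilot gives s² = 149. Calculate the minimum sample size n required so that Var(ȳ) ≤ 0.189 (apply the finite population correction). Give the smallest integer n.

774

Without fpc, n₀ = s²/D = 149/0.189 = 788.3598.
With fpc, (1 − n/N)·s²/n ≤ D requires n ≥ n₀/(1 + n₀/N) = 788.3598/(1 + 788.3598/40912) = 773.4556.
Rounding up, n = 774.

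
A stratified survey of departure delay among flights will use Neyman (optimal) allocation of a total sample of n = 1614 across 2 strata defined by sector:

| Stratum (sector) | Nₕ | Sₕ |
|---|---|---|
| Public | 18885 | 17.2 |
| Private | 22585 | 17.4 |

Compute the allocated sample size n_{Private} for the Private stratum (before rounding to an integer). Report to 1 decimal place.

Neyman allocation: nₕ = n·NₕSₕ / Σⱼ NⱼSⱼ.
Σ NⱼSⱼ = 18885·17.2 + 22585·17.4 = 717801.
n_{Private} = 1614·22585·17.4 / 717801 = 883.6.

883.6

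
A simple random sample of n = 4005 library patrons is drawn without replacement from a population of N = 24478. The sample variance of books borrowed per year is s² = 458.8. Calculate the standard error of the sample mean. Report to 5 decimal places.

0.30954

Under SRS without replacement, Var(ȳ) = (1 − f)·s²/n with f = n/N = 4005/24478 = 0.16361631.
Var(ȳ) = (1 − 0.16361631)·458.8/4005 = 0.83638369·0.1145568 = 0.095813443.
SE(ȳ) = √(0.095813443) = 0.30954.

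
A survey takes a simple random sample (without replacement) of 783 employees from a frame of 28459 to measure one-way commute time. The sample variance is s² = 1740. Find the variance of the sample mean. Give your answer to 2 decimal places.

Under SRS without replacement, Var(ȳ) = (1 − f)·s²/n with f = n/N = 783/28459 = 0.02751326.
Var(ȳ) = (1 − 0.02751326)·1740/783 = 0.97248674·2.2222222 = 2.1610816.

2.16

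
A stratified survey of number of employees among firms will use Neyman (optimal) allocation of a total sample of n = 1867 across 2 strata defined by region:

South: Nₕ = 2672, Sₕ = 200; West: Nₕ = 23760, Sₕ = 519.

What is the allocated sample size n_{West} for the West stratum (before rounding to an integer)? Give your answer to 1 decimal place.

Neyman allocation: nₕ = n·NₕSₕ / Σⱼ NⱼSⱼ.
Σ NⱼSⱼ = 2672·200 + 23760·519 = 1.286584 × 10^7.
n_{West} = 1867·23760·519 / (1.286584 × 10^7) = 1789.5.

1789.5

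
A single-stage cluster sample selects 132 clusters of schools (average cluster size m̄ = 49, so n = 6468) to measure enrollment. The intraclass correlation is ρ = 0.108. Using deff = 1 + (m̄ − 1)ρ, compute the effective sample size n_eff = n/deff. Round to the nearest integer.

deff = 1 + (49 − 1)·0.108 = 1 + 5.184 = 6.184.
n_eff = 6468 / 6.184 = 1046.

1046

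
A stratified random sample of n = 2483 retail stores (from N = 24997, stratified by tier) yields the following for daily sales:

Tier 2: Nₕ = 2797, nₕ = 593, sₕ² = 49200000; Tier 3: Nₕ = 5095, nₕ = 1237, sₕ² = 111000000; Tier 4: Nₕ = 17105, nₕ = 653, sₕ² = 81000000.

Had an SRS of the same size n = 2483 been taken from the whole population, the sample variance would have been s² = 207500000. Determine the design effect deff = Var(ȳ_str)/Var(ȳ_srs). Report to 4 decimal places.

Var(ȳ_str) = Σ Wₕ²(1−fₕ)sₕ²/nₕ with Wₕ = Nₕ/24997:
  Tier 2: (2797/24997)²·(1−593/2797)·49200000/593 = 818.5377
  Tier 3: (5095/24997)²·(1−1237/5095)·111000000/1237 = 2822.8247
  Tier 4: (17105/24997)²·(1−653/17105)·81000000/653 = 55864.747
  → Var(ȳ_str) = 59506.109.
Var(ȳ_srs) = (1 − 2483/24997)·207500000/2483 = 75267.268.
deff = 59506.109 / 75267.268 = 0.7906.

0.7906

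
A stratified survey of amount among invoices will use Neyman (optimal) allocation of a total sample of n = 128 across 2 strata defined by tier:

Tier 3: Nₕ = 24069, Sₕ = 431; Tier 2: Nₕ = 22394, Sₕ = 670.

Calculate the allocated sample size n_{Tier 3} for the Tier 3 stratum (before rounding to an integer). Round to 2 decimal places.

Neyman allocation: nₕ = n·NₕSₕ / Σⱼ NⱼSⱼ.
Σ NⱼSⱼ = 24069·431 + 22394·670 = 2.5377719 × 10^7.
n_{Tier 3} = 128·24069·431 / (2.5377719 × 10^7) = 52.32.

52.32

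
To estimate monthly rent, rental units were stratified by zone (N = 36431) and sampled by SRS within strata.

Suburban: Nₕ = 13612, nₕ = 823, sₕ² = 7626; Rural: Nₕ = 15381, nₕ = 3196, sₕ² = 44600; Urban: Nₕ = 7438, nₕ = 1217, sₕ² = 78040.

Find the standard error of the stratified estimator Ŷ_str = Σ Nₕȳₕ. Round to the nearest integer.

84827

Var(Ŷ_str) = Σₕ Nₕ²(1 − fₕ)sₕ²/nₕ.
Suburban: 13612²·(1 − 823/13612)·7626/823 = 1.6130785 × 10^9.
Rural: 15381²·(1 − 3196/15381)·44600/3196 = 2.6154004 × 10^9.
Urban: 7438²·(1 − 1217/7438)·78040/1217 = 2.9671743 × 10^9.
Sum = 7.1956532 × 10^9.
SE = √(7.1956532 × 10^9) = 84827.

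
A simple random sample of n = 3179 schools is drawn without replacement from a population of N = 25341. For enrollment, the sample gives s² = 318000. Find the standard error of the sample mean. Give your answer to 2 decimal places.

9.35

Under SRS without replacement, Var(ȳ) = (1 − f)·s²/n with f = n/N = 3179/25341 = 0.12544888.
Var(ȳ) = (1 − 0.12544888)·318000/3179 = 0.87455112·100.03146 = 87.482623.
SE(ȳ) = √(87.482623) = 9.35.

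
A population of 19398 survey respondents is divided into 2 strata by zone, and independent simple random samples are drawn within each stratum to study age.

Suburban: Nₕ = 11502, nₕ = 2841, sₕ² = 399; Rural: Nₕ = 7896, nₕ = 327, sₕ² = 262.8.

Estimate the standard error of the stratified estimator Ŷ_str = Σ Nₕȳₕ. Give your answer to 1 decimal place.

7875.4

Var(Ŷ_str) = Σₕ Nₕ²(1 − fₕ)sₕ²/nₕ.
Suburban: 11502²·(1 − 2841/11502)·399/2841 = 1.3990817 × 10^7.
Rural: 7896²·(1 − 327/7896)·262.8/327 = 4.803118 × 10^7.
Sum = 6.2021997 × 10^7.
SE = √(6.2021997 × 10^7) = 7875.4.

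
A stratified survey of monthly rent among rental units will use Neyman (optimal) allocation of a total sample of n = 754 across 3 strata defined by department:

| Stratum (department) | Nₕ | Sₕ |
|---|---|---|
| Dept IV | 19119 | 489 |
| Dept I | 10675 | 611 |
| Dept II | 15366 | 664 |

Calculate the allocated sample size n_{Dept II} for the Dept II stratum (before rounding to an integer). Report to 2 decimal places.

Neyman allocation: nₕ = n·NₕSₕ / Σⱼ NⱼSⱼ.
Σ NⱼSⱼ = 19119·489 + 10675·611 + 15366·664 = 2.607464 × 10^7.
n_{Dept II} = 754·15366·664 / (2.607464 × 10^7) = 295.04.

295.04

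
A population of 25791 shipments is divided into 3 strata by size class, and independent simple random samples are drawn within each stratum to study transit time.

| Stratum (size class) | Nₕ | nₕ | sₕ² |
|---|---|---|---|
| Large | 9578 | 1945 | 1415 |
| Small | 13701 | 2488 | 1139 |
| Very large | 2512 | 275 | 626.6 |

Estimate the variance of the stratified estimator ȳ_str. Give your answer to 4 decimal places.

0.2049

Var(ȳ_str) = Σₕ Wₕ²(1 − fₕ)sₕ²/nₕ with Wₕ = Nₕ/N, N = 25791.
Large: Wₕ = 0.37136986; term = 0.37136986²·(1 − 0.20306953)·1415/1945 = 0.079959591.
Small: Wₕ = 0.53123183; term = 0.53123183²·(1 − 0.18159258)·1139/2488 = 0.10573313.
Very large: Wₕ = 0.09739832; term = 0.09739832²·(1 − 0.10947452)·626.6/275 = 0.019248946.
Sum = 0.20494167.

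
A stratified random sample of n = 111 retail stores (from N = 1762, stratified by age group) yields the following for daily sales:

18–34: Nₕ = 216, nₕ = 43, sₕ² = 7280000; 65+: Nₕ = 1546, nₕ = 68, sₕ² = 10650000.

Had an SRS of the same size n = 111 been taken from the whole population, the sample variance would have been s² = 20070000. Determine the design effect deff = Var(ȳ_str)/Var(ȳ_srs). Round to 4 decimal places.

0.6924

Var(ȳ_str) = Σ Wₕ²(1−fₕ)sₕ²/nₕ with Wₕ = Nₕ/1762:
  18–34: (216/1762)²·(1−43/216)·7280000/43 = 2037.7503
  65+: (1546/1762)²·(1−68/1546)·10650000/68 = 115269.08
  → Var(ȳ_str) = 117306.83.
Var(ȳ_srs) = (1 − 111/1762)·20070000/111 = 169420.35.
deff = 117306.83 / 169420.35 = 0.6924.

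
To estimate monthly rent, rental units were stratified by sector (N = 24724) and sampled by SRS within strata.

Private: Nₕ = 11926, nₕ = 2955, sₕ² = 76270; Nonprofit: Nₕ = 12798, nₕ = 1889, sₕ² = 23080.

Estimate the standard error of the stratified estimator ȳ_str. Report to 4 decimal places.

Var(ȳ_str) = Σₕ Wₕ²(1 − fₕ)sₕ²/nₕ with Wₕ = Nₕ/N, N = 24724.
Private: Wₕ = 0.48236531; term = 0.48236531²·(1 − 0.24777796)·76270/2955 = 4.5174614.
Nonprofit: Wₕ = 0.51763469; term = 0.51763469²·(1 − 0.14760119)·23080/1889 = 2.7905732.
Sum = 7.3080346.
SE = √(7.3080346) = 2.7033.

2.7033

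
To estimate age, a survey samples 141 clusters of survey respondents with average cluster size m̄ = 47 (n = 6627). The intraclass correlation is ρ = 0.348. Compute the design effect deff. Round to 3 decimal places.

deff = 1 + (47 − 1)·0.348 = 1 + 16.008 = 17.008.

17.008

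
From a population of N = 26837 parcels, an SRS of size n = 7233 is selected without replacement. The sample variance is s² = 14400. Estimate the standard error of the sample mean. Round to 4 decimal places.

Under SRS without replacement, Var(ȳ) = (1 − f)·s²/n with f = n/N = 7233/26837 = 0.26951597.
Var(ȳ) = (1 − 0.26951597)·14400/7233 = 0.73048403·1.9908752 = 1.4543025.
SE(ȳ) = √(1.4543025) = 1.2059.

1.2059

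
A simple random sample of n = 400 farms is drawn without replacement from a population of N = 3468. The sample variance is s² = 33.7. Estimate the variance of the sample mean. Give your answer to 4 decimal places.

0.0745

Under SRS without replacement, Var(ȳ) = (1 − f)·s²/n with f = n/N = 400/3468 = 0.11534025.
Var(ȳ) = (1 − 0.11534025)·33.7/400 = 0.88465975·0.08425 = 0.074532584.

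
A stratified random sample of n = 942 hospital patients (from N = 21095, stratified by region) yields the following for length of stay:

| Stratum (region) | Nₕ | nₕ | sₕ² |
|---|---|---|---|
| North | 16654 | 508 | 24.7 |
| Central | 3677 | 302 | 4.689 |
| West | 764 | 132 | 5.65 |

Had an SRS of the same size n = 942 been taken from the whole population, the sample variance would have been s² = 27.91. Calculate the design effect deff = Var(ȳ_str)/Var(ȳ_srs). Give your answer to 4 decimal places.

1.0549

Var(ȳ_str) = Σ Wₕ²(1−fₕ)sₕ²/nₕ with Wₕ = Nₕ/21095:
  North: (16654/21095)²·(1−508/16654)·24.7/508 = 0.029380399
  Central: (3677/21095)²·(1−302/3677)·4.689/302 = 4.3299376 × 10^-4
  West: (764/21095)²·(1−132/764)·5.65/132 = 4.6443602 × 10^-5
  → Var(ȳ_str) = 0.029859836.
Var(ȳ_srs) = (1 − 942/21095)·27.91/942 = 0.028305388.
deff = 0.029859836 / 0.028305388 = 1.0549.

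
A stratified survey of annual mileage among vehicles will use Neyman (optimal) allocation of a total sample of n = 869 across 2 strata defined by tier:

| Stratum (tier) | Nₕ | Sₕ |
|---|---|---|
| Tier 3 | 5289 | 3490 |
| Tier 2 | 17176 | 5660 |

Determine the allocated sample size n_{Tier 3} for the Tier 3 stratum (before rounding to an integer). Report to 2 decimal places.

Neyman allocation: nₕ = n·NₕSₕ / Σⱼ NⱼSⱼ.
Σ NⱼSⱼ = 5289·3490 + 17176·5660 = 1.1567477 × 10^8.
n_{Tier 3} = 869·5289·3490 / (1.1567477 × 10^8) = 138.67.

138.67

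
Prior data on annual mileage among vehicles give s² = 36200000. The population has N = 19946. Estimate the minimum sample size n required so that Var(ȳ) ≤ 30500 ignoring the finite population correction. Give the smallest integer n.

Without fpc, n₀ = s²/D = 36200000/30500 = 1186.8852.
Rounding up, n = 1187.

1187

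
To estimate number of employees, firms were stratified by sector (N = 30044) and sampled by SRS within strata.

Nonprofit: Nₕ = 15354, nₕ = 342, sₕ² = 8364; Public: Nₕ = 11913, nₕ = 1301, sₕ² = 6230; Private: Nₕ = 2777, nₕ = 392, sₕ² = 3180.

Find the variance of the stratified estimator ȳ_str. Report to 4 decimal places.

6.9752

Var(ȳ_str) = Σₕ Wₕ²(1 − fₕ)sₕ²/nₕ with Wₕ = Nₕ/N, N = 30044.
Nonprofit: Wₕ = 0.51105046; term = 0.51105046²·(1 − 0.02227433)·8364/342 = 6.2450009.
Public: Wₕ = 0.39651844; term = 0.39651844²·(1 − 0.10920843)·6230/1301 = 0.67067733.
Private: Wₕ = 0.09243110; term = 0.09243110²·(1 − 0.14115952)·3180/392 = 0.059523685.
Sum = 6.9752019.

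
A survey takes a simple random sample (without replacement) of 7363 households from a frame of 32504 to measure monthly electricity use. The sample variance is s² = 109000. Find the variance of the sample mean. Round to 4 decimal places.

11.4503

Under SRS without replacement, Var(ȳ) = (1 − f)·s²/n with f = n/N = 7363/32504 = 0.22652597.
Var(ȳ) = (1 − 0.22652597)·109000/7363 = 0.77347403·14.803748 = 11.450315.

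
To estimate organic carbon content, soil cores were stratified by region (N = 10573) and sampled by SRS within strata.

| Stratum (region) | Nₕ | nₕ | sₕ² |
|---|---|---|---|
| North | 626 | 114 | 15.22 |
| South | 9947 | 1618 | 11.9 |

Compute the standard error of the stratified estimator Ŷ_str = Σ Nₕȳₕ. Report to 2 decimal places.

Var(Ŷ_str) = Σₕ Nₕ²(1 − fₕ)sₕ²/nₕ.
North: 626²·(1 − 114/626)·15.22/114 = 42791.164.
South: 9947²·(1 − 1618/9947)·11.9/1618 = 609331.21.
Sum = 652122.37.
SE = √(652122.37) = 807.54.

807.54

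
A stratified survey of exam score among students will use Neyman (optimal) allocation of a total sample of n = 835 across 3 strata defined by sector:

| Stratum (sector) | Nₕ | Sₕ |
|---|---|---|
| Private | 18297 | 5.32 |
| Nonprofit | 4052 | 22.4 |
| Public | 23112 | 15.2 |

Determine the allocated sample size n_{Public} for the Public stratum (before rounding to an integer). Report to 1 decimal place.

543.8

Neyman allocation: nₕ = n·NₕSₕ / Σⱼ NⱼSⱼ.
Σ NⱼSⱼ = 18297·5.32 + 4052·22.4 + 23112·15.2 = 539407.24.
n_{Public} = 835·23112·15.2 / 539407.24 = 543.8.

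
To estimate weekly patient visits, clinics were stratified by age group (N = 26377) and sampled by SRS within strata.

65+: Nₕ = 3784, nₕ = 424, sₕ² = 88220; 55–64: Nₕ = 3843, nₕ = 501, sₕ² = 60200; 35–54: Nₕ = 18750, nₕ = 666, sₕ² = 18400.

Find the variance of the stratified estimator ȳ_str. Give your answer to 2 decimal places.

19.48

Var(ȳ_str) = Σₕ Wₕ²(1 − fₕ)sₕ²/nₕ with Wₕ = Nₕ/N, N = 26377.
65+: Wₕ = 0.14345832; term = 0.14345832²·(1 − 0.11205074)·88220/424 = 3.8022512.
55–64: Wₕ = 0.14569511; term = 0.14569511²·(1 − 0.13036690)·60200/501 = 2.2181188.
35–54: Wₕ = 0.71084657; term = 0.71084657²·(1 − 0.03552000)·18400/666 = 13.464448.
Sum = 19.484818.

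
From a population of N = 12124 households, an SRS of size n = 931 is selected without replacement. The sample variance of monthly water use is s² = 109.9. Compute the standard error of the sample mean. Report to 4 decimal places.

Under SRS without replacement, Var(ȳ) = (1 − f)·s²/n with f = n/N = 931/12124 = 0.07678984.
Var(ȳ) = (1 − 0.07678984)·109.9/931 = 0.92321016·0.11804511 = 0.10898045.
SE(ȳ) = √(0.10898045) = 0.3301.

0.3301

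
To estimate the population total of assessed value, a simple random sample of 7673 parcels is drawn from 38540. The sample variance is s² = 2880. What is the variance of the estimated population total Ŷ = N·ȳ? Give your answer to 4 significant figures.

Var(Ŷ) = N²·Var(ȳ) = N²·(1 − n/N)·s²/n.
f = 7673/38540 = 0.19909185; Var(ȳ) = 0.80090815·2880/7673 = 0.30061455.
Var(Ŷ) = 38540² · 0.30061455 = 4.4651229 × 10^8.

4.465 × 10^8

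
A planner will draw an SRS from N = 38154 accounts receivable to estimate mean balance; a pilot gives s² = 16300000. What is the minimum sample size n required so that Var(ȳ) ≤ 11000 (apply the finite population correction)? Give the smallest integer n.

Without fpc, n₀ = s²/D = 16300000/11000 = 1481.8182.
With fpc, (1 − n/N)·s²/n ≤ D requires n ≥ n₀/(1 + n₀/N) = 1481.8182/(1 + 1481.8182/38154) = 1426.4192.
Rounding up, n = 1427.

1427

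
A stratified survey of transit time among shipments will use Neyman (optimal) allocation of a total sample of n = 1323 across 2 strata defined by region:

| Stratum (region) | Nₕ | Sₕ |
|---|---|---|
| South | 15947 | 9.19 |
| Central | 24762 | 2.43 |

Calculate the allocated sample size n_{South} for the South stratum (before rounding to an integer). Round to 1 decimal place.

Neyman allocation: nₕ = n·NₕSₕ / Σⱼ NⱼSⱼ.
Σ NⱼSⱼ = 15947·9.19 + 24762·2.43 = 206724.59.
n_{South} = 1323·15947·9.19 / 206724.59 = 937.9.

937.9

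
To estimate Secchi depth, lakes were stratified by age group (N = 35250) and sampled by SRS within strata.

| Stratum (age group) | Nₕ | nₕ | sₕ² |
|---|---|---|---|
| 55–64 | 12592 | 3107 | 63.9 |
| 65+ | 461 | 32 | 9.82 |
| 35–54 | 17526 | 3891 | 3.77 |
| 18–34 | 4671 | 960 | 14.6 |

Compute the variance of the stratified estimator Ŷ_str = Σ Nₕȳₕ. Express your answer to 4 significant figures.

3.012 × 10^6

Var(Ŷ_str) = Σₕ Nₕ²(1 − fₕ)sₕ²/nₕ.
55–64: 12592²·(1 − 3107/12592)·63.9/3107 = 2.456358 × 10^6.
65+: 461²·(1 − 32/461)·9.82/32 = 60690.362.
35–54: 17526²·(1 − 3891/17526)·3.77/3891 = 231535.76.
18–34: 4671²·(1 − 960/4671)·14.6/960 = 263622.48.
Sum = 3.0122066 × 10^6.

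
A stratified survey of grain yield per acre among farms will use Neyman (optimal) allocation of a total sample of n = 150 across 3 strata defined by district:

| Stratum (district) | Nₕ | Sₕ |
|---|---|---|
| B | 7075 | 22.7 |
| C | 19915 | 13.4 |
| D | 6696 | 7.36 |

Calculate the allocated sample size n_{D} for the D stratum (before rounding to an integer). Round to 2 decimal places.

15.51

Neyman allocation: nₕ = n·NₕSₕ / Σⱼ NⱼSⱼ.
Σ NⱼSⱼ = 7075·22.7 + 19915·13.4 + 6696·7.36 = 476746.06.
n_{D} = 150·6696·7.36 / 476746.06 = 15.51.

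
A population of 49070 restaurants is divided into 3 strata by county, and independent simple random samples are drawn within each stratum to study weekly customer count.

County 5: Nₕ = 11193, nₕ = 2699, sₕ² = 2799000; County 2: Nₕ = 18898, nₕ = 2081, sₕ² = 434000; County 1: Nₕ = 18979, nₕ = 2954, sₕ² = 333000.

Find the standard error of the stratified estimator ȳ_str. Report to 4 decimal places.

Var(ȳ_str) = Σₕ Wₕ²(1 − fₕ)sₕ²/nₕ with Wₕ = Nₕ/N, N = 49070.
County 5: Wₕ = 0.22810271; term = 0.22810271²·(1 − 0.24113285)·2799000/2699 = 40.947431.
County 2: Wₕ = 0.38512329; term = 0.38512329²·(1 − 0.11011747)·434000/2081 = 27.526431.
County 1: Wₕ = 0.38677400; term = 0.38677400²·(1 − 0.15564571)·333000/2954 = 14.238787.
Sum = 82.712649.
SE = √(82.712649) = 9.0946.

9.0946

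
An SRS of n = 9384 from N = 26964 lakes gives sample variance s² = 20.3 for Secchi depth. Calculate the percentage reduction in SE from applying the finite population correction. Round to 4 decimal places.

19.2547

f = n/N = 9384/26964 = 0.34801958.
SE_no-fpc = √(s²/n) = 0.046510822; SE_fpc = √((1−f)s²/n) = 0.037555305.
Ratio = √(1−f) = 0.80745304. Reduction = 100·(1 − 0.80745304) = 19.2547%.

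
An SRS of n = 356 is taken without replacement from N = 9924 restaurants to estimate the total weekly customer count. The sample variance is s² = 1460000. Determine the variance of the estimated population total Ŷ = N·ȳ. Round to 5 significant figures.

Var(Ŷ) = N²·Var(ȳ) = N²·(1 − n/N)·s²/n.
f = 356/9924 = 0.03587263; Var(ȳ) = 0.96412737·1460000/356 = 3954.0055.
Var(Ŷ) = 9924² · 3954.0055 = 3.894133 × 10^11.

3.8941 × 10^11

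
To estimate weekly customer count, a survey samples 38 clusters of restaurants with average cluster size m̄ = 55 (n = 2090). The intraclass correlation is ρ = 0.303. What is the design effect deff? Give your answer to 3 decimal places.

deff = 1 + (55 − 1)·0.303 = 1 + 16.362 = 17.362.

17.362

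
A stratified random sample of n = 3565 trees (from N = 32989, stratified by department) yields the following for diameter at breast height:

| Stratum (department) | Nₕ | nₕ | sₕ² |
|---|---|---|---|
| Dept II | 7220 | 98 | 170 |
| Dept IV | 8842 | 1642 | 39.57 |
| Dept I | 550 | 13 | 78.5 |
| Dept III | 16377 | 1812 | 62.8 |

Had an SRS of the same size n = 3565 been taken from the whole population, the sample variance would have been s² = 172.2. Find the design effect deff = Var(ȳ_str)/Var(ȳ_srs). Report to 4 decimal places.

2.1495

Var(ȳ_str) = Σ Wₕ²(1−fₕ)sₕ²/nₕ with Wₕ = Nₕ/32989:
  Dept II: (7220/32989)²·(1−98/7220)·170/98 = 0.081964107
  Dept IV: (8842/32989)²·(1−1642/8842)·39.57/1642 = 0.0014097354
  Dept I: (550/32989)²·(1−13/550)·78.5/13 = 0.0016387963
  Dept III: (16377/32989)²·(1−1812/16377)·62.8/1812 = 0.0075964028
  → Var(ȳ_str) = 0.092609042.
Var(ȳ_srs) = (1 − 3565/32989)·172.2/3565 = 0.043083024.
deff = 0.092609042 / 0.043083024 = 2.1495.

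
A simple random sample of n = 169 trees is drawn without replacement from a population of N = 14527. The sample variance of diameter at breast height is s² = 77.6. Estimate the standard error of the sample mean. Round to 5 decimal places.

Under SRS without replacement, Var(ȳ) = (1 − f)·s²/n with f = n/N = 169/14527 = 0.01163351.
Var(ȳ) = (1 − 0.01163351)·77.6/169 = 0.98836649·0.4591716 = 0.45382982.
SE(ȳ) = √(0.45382982) = 0.67367.

0.67367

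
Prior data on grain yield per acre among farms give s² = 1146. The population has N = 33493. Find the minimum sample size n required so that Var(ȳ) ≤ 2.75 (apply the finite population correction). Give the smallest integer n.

Without fpc, n₀ = s²/D = 1146/2.75 = 416.7273.
With fpc, (1 − n/N)·s²/n ≤ D requires n ≥ n₀/(1 + n₀/N) = 416.7273/(1 + 416.7273/33493) = 411.6060.
Rounding up, n = 412.

412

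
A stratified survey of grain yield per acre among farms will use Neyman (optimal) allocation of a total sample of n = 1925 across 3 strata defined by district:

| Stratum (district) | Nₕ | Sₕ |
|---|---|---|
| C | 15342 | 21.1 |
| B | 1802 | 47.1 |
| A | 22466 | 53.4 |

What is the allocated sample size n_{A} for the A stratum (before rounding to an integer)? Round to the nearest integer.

1436

Neyman allocation: nₕ = n·NₕSₕ / Σⱼ NⱼSⱼ.
Σ NⱼSⱼ = 15342·21.1 + 1802·47.1 + 22466·53.4 = 1.6082748 × 10^6.
n_{A} = 1925·22466·53.4 / (1.6082748 × 10^6) = 1436.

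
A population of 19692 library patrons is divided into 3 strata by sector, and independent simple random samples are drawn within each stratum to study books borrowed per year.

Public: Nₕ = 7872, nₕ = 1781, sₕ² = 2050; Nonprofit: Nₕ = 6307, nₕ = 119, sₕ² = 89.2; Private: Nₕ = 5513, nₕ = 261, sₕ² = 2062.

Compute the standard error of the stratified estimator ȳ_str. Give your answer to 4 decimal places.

Var(ȳ_str) = Σₕ Wₕ²(1 − fₕ)sₕ²/nₕ with Wₕ = Nₕ/N, N = 19692.
Public: Wₕ = 0.39975625; term = 0.39975625²·(1 − 0.22624492)·2050/1781 = 0.14232591.
Nonprofit: Wₕ = 0.32028235; term = 0.32028235²·(1 − 0.01886792)·89.2/119 = 0.075441684.
Private: Wₕ = 0.27996141; term = 0.27996141²·(1 − 0.04734264)·2062/261 = 0.58990382.
Sum = 0.80767141.
SE = √(0.80767141) = 0.8987.

0.8987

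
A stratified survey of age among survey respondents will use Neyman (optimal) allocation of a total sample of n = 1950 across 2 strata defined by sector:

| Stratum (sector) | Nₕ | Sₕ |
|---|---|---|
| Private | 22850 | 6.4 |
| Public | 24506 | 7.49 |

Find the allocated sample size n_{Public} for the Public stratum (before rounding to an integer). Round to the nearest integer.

Neyman allocation: nₕ = n·NₕSₕ / Σⱼ NⱼSⱼ.
Σ NⱼSⱼ = 22850·6.4 + 24506·7.49 = 329789.94.
n_{Public} = 1950·24506·7.49 / 329789.94 = 1085.

1085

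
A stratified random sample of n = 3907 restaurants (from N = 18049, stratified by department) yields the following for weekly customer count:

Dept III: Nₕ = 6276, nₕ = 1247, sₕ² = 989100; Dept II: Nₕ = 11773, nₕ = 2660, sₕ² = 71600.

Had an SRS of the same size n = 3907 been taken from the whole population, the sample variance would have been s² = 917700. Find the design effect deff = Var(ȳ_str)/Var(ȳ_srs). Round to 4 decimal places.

Var(ȳ_str) = Σ Wₕ²(1−fₕ)sₕ²/nₕ with Wₕ = Nₕ/18049:
  Dept III: (6276/18049)²·(1−1247/6276)·989100/1247 = 76.847904
  Dept II: (11773/18049)²·(1−2660/11773)·71600/2660 = 8.8648953
  → Var(ȳ_str) = 85.712799.
Var(ȳ_srs) = (1 − 3907/18049)·917700/3907 = 184.04118.
deff = 85.712799 / 184.04118 = 0.4657.

0.4657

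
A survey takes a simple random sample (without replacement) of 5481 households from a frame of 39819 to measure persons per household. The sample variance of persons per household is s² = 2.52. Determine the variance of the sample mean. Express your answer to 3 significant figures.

3.96 × 10^-4

Under SRS without replacement, Var(ȳ) = (1 − f)·s²/n with f = n/N = 5481/39819 = 0.13764786.
Var(ȳ) = (1 − 0.13764786)·2.52/5481 = 0.86235214·4.5977011 × 10^-4 = 3.9648374 × 10^-4.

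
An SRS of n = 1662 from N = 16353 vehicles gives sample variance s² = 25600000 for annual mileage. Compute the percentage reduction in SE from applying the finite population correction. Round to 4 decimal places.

5.2178

f = n/N = 1662/16353 = 0.10163273.
SE_no-fpc = √(s²/n) = 124.10934; SE_fpc = √((1−f)s²/n) = 117.63361.
Ratio = √(1−f) = 0.94782238. Reduction = 100·(1 − 0.94782238) = 5.2178%.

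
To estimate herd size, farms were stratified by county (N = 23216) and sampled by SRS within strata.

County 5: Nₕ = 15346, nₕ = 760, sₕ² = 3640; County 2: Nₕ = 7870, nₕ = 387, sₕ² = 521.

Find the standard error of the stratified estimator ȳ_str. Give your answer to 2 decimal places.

1.46

Var(ȳ_str) = Σₕ Wₕ²(1 − fₕ)sₕ²/nₕ with Wₕ = Nₕ/N, N = 23216.
County 5: Wₕ = 0.66100965; term = 0.66100965²·(1 − 0.04952431)·3640/760 = 1.9890441.
County 2: Wₕ = 0.33899035; term = 0.33899035²·(1 − 0.04917408)·521/387 = 0.14709654.
Sum = 2.1361406.
SE = √(2.1361406) = 1.46.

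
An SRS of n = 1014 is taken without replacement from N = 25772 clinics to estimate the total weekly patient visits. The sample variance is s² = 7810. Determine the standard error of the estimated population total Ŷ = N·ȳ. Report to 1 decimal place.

70103.3

Var(Ŷ) = N²·Var(ȳ) = N²·(1 − n/N)·s²/n.
f = 1014/25772 = 0.03934503; Var(ȳ) = 0.96065497·7810/1014 = 7.3991276.
Var(Ŷ) = 25772² · 7.3991276 = 4.9144708 × 10^9.
SE(Ŷ) = √(4.9144708 × 10^9) = 70103.3.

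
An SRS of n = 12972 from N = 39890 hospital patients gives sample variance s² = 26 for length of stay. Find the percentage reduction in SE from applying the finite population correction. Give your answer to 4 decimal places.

17.8534

f = n/N = 12972/39890 = 0.32519428.
SE_no-fpc = √(s²/n) = 0.044769599; SE_fpc = √((1−f)s²/n) = 0.036776685.
Ratio = √(1−f) = 0.82146559. Reduction = 100·(1 − 0.82146559) = 17.8534%.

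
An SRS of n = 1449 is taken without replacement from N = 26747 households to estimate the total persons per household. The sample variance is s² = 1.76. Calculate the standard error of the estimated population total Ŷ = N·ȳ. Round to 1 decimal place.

Var(Ŷ) = N²·Var(ȳ) = N²·(1 − n/N)·s²/n.
f = 1449/26747 = 0.05417430; Var(ȳ) = 0.94582570·1.76/1449 = 0.001148829.
Var(Ŷ) = 26747² · 0.001148829 = 821874.57.
SE(Ŷ) = √(821874.57) = 906.6.

906.6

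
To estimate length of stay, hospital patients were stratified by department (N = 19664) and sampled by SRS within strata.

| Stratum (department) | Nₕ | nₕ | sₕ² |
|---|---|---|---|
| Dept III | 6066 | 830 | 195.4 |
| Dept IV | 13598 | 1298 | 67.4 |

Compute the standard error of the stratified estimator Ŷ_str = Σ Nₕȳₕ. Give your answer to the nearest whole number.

Var(Ŷ_str) = Σₕ Nₕ²(1 − fₕ)sₕ²/nₕ.
Dept III: 6066²·(1 − 830/6066)·195.4/830 = 7.4773638 × 10^6.
Dept IV: 13598²·(1 − 1298/13598)·67.4/1298 = 8.6849106 × 10^6.
Sum = 1.6162274 × 10^7.
SE = √(1.6162274 × 10^7) = 4020.

4020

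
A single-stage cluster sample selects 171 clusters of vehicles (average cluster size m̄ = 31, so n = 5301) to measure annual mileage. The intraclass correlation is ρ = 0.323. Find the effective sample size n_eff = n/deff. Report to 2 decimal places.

495.88

deff = 1 + (31 − 1)·0.323 = 1 + 9.69 = 10.69.
n_eff = 5301 / 10.69 = 495.88.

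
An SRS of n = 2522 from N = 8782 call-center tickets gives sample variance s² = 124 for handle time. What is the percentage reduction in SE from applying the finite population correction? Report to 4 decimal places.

15.5712

f = n/N = 2522/8782 = 0.28717832.
SE_no-fpc = √(s²/n) = 0.22173707; SE_fpc = √((1−f)s²/n) = 0.18720987.
Ratio = √(1−f) = 0.84428768. Reduction = 100·(1 − 0.84428768) = 15.5712%.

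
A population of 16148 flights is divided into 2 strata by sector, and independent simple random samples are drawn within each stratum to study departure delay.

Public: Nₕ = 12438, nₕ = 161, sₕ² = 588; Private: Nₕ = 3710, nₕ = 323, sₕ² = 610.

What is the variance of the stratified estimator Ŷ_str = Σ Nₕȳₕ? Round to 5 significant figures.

Var(Ŷ_str) = Σₕ Nₕ²(1 − fₕ)sₕ²/nₕ.
Public: 12438²·(1 − 161/12438)·588/161 = 5.576918 × 10^8.
Private: 3710²·(1 − 323/3710)·610/323 = 2.3731021 × 10^7.
Sum = 5.8142282 × 10^8.

5.8142 × 10^8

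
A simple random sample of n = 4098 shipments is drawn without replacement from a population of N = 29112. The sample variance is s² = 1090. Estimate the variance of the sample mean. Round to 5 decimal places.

Under SRS without replacement, Var(ȳ) = (1 − f)·s²/n with f = n/N = 4098/29112 = 0.14076669.
Var(ȳ) = (1 − 0.14076669)·1090/4098 = 0.85923331·0.26598341 = 0.2285418.

0.22854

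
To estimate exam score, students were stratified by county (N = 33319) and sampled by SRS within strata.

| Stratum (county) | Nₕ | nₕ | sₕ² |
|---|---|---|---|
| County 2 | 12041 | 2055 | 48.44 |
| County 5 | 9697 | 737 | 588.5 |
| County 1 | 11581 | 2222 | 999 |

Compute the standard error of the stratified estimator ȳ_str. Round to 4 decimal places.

Var(ȳ_str) = Σₕ Wₕ²(1 − fₕ)sₕ²/nₕ with Wₕ = Nₕ/N, N = 33319.
County 2: Wₕ = 0.36138540; term = 0.36138540²·(1 − 0.17066689)·48.44/2055 = 0.0025530687.
County 5: Wₕ = 0.29103515; term = 0.29103515²·(1 − 0.07600289)·588.5/737 = 0.062494309.
County 1: Wₕ = 0.34757946; term = 0.34757946²·(1 − 0.19186599)·999/2222 = 0.043894795.
Sum = 0.10894217.
SE = √(0.10894217) = 0.3301.

0.3301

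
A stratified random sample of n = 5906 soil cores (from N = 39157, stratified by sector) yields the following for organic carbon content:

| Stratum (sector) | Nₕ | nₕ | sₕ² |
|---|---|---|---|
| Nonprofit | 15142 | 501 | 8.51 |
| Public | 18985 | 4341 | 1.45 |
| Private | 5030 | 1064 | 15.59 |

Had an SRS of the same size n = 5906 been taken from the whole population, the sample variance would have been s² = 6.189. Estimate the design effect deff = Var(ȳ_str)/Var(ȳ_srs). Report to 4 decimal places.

3.0423

Var(ȳ_str) = Σ Wₕ²(1−fₕ)sₕ²/nₕ with Wₕ = Nₕ/39157:
  Nonprofit: (15142/39157)²·(1−501/15142)·8.51/501 = 0.0024559923
  Public: (18985/39157)²·(1−4341/18985)·1.45/4341 = 6.0566115 × 10^-5
  Private: (5030/39157)²·(1−1064/5030)·15.59/1064 = 1.9063663 × 10^-4
  → Var(ȳ_str) = 0.002707195.
Var(ȳ_srs) = (1 − 5906/39157)·6.189/5906 = 8.8986134 × 10^-4.
deff = 0.002707195 / (8.8986134 × 10^-4) = 3.0423.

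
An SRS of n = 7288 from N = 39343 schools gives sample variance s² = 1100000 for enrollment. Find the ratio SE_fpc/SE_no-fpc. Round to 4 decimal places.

f = n/N = 7288/39343 = 0.18524261.
SE_no-fpc = √(s²/n) = 12.285481; SE_fpc = √((1−f)s²/n) = 11.089356.
Ratio = √(1−f) = 0.90263913.

0.9026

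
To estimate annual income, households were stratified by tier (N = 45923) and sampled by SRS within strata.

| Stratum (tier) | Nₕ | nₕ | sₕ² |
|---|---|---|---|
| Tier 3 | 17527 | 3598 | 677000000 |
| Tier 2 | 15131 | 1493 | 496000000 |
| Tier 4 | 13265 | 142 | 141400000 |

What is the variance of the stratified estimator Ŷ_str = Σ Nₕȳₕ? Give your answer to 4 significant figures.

2.878 × 10^14

Var(Ŷ_str) = Σₕ Nₕ²(1 − fₕ)sₕ²/nₕ.
Tier 3: 17527²·(1 − 3598/17527)·677000000/3598 = 4.5936197 × 10^13.
Tier 2: 15131²·(1 − 1493/15131)·496000000/1493 = 6.8555166 × 10^13.
Tier 4: 13265²·(1 − 142/13265)·141400000/142 = 1.7334106 × 10^14.
Sum = 2.8783242 × 10^14.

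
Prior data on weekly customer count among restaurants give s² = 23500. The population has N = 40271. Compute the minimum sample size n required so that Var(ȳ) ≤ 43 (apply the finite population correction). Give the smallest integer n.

Without fpc, n₀ = s²/D = 23500/43 = 546.5116.
With fpc, (1 − n/N)·s²/n ≤ D requires n ≥ n₀/(1 + n₀/N) = 546.5116/(1 + 546.5116/40271) = 539.1943.
Rounding up, n = 540.

540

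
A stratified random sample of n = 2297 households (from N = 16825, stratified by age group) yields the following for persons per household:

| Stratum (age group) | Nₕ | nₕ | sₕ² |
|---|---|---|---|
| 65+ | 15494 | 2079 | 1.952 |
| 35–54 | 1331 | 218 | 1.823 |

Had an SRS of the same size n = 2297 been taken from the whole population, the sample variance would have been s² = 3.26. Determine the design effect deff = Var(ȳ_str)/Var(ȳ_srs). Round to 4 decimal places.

0.5983

Var(ȳ_str) = Σ Wₕ²(1−fₕ)sₕ²/nₕ with Wₕ = Nₕ/16825:
  65+: (15494/16825)²·(1−2079/15494)·1.952/2079 = 6.8939703 × 10^-4
  35–54: (1331/16825)²·(1−218/1331)·1.823/218 = 4.3761606 × 10^-5
  → Var(ȳ_str) = 7.3315864 × 10^-4.
Var(ȳ_srs) = (1 − 2297/16825)·3.26/2297 = 0.0012254832.
deff = (7.3315864 × 10^-4) / 0.0012254832 = 0.5983.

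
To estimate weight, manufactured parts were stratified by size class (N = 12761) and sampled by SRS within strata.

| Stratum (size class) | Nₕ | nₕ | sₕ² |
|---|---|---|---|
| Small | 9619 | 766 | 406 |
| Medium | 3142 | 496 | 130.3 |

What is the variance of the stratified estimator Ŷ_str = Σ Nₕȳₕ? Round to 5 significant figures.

4.7319 × 10^7

Var(Ŷ_str) = Σₕ Nₕ²(1 − fₕ)sₕ²/nₕ.
Small: 9619²·(1 − 766/9619)·406/766 = 4.5135437 × 10^7.
Medium: 3142²·(1 − 496/3142)·130.3/496 = 2.1840308 × 10^6.
Sum = 4.7319468 × 10^7.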